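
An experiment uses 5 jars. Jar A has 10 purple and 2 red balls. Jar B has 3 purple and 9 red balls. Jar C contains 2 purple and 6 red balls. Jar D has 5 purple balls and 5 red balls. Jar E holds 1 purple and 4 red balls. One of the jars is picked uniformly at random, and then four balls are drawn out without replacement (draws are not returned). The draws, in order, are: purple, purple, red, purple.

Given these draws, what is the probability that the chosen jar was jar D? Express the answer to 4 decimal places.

Compute the likelihood of the observed sequence for each case: P(data | jar A) = (10/12)(9/11)(2/10)(8/9) = 0.12121; P(data | jar B) = (3/12)(2/11)(9/10)(1/9) = 0.0045455; P(data | jar C) = (2/8)(1/7)(6/6)(0/5) = 0; P(data | jar D) = (5/10)(4/9)(5/8)(3/7) = 0.059524; P(data | jar E) = (1/5)(0/4) = 0.
The prior-weighted likelihoods are 1/5 · 0.12121 = 0.024242, 1/5 · 0.0045455 = 0.00090909, 1/5 · 0 = 0, 1/5 · 0.059524 = 0.011905, 1/5 · 0 = 0; these sum to 0.037056.
So P(jar D | data) = (0.011905) / (0.037056) = 0.32126.

0.3213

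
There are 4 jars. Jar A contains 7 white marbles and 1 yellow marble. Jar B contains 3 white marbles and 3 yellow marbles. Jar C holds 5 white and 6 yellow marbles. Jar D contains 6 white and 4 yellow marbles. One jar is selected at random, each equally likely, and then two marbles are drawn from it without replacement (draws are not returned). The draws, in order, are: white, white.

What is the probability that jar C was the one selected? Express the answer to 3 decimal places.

0.124

The likelihood of the observed sequence under each hypothesis: P(data | jar A) = (7/8)(6/7) = 0.75; P(data | jar B) = (3/6)(2/5) = 0.2; P(data | jar C) = (5/11)(4/10) = 0.18182; P(data | jar D) = (6/10)(5/9) = 0.33333.
Weighting by the prior gives 1/4 · 0.75 = 0.1875, 1/4 · 0.2 = 0.05, 1/4 · 0.18182 = 0.045455, 1/4 · 0.33333 = 0.083333; these sum to 0.36629.
By Bayes' rule, P(jar C | data) = (0.045455) / (0.36629) = 0.1241.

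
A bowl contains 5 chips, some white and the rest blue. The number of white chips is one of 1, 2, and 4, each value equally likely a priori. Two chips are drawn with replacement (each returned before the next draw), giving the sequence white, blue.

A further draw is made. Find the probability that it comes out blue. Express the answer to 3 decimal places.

0.543

The likelihood of the observed sequence under each hypothesis: P(data | r = 1) = (1/5)(4/5) = 4/25; P(data | r = 2) = (2/5)(3/5) = 6/25; P(data | r = 4) = (4/5)(1/5) = 4/25.
Weighting by the prior gives 1/3 · 4/25 = 4/75, 1/3 · 6/25 = 2/25, 1/3 · 4/25 = 4/75; these sum to 14/75.
The posterior is then P(r = 1 | data) = 2/7, P(r = 2 | data) = 3/7, P(r = 4 | data) = 2/7.
So P(blue next | data) = Σ P(blue next | H) P(H | data) = (4/5)(2/7) + (3/5)(3/7) + (1/5)(2/7) = 19/35.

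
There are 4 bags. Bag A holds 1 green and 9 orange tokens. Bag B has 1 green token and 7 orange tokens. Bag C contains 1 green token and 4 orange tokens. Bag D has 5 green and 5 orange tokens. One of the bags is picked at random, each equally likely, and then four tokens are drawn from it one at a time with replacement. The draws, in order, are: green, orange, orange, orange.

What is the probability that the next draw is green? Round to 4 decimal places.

The likelihood of the observed sequence under each hypothesis: P(data | bag A) = (1/10)(9/10)(9/10)(9/10) = 0.0729; P(data | bag B) = (1/8)(7/8)(7/8)(7/8) = 0.08374; P(data | bag C) = (1/5)(4/5)(4/5)(4/5) = 0.1024; P(data | bag D) = (5/10)(5/10)(5/10)(5/10) = 0.0625.
The prior-weighted likelihoods are 1/4 · 0.0729 = 0.018225, 1/4 · 0.08374 = 0.020935, 1/4 · 0.1024 = 0.0256, 1/4 · 0.0625 = 0.015625; with total 0.080385.
The posterior is then P(bag A | data) = 0.22672, P(bag B | data) = 0.26043, P(bag C | data) = 0.31847, P(bag D | data) = 0.19438.
The predictive probability is P(green next | data) = (1/10)(0.22672) + (1/8)(0.26043) + (1/5)(0.31847) + (1/2)(0.19438) = 0.21611.

0.2161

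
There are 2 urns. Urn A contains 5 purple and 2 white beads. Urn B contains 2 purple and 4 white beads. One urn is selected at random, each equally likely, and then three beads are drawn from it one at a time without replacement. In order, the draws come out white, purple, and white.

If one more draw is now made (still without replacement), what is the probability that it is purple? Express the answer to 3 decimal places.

Under each hypothesis, the probability of the observed sequence is: P(data | urn A) = (2/7)(5/6)(1/5) = 1/21; P(data | urn B) = (4/6)(2/5)(3/4) = 1/5.
Multiplying each by its prior: 1/2 · 1/21 = 1/42, 1/2 · 1/5 = 1/10; these sum to 13/105.
The posterior is then P(urn A | data) = 5/26, P(urn B | data) = 21/26.
The predictive probability is P(purple next | data) = (1)(5/26) + (1/3)(21/26) = 6/13.

0.462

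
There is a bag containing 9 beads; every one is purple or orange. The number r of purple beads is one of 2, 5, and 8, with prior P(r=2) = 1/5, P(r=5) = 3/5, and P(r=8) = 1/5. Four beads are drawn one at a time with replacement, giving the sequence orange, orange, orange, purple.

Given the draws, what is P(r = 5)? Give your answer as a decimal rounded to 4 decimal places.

The likelihood of the observed sequence under each hypothesis: P(data | r = 2) = (7/9)(7/9)(7/9)(2/9) = 0.10456; P(data | r = 5) = (4/9)(4/9)(4/9)(5/9) = 0.048773; P(data | r = 8) = (1/9)(1/9)(1/9)(8/9) = 0.0012193.
Weighting by the prior gives 1/5 · 0.10456 = 0.020911, 3/5 · 0.048773 = 0.029264, 1/5 · 0.0012193 = 0.00024387; these sum to 0.050419.
So P(r = 5 | data) = (0.029264) / (0.050419) = 0.58041.

0.5804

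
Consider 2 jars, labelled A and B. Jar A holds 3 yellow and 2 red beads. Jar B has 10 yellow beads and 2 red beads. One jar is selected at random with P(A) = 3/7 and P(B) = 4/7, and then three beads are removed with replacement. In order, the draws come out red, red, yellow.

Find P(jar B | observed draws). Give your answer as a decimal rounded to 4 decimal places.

Compute the likelihood of the observed sequence for each case: P(data | jar A) = (2/5)(2/5)(3/5) = 0.096; P(data | jar B) = (2/12)(2/12)(10/12) = 0.023148.
Multiplying each by its prior: 3/7 · 0.096 = 0.041143, 4/7 · 0.023148 = 0.013228; these sum to 0.05437.
Therefore the posterior P(jar B | data) = (0.013228) / (0.05437) = 0.24329.

0.2433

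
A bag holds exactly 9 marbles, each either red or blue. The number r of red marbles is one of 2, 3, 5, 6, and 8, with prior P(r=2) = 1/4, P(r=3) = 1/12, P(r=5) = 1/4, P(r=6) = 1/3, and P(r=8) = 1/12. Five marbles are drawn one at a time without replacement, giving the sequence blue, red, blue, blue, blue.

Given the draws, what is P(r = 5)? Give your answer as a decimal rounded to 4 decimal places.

0.0556

The likelihood of the observed sequence under each hypothesis: P(data | r = 2) = (7/9)(2/8)(6/7)(5/6)(4/5) = 1/9; P(data | r = 3) = (6/9)(3/8)(5/7)(4/6)(3/5) = 1/14; P(data | r = 5) = (4/9)(5/8)(3/7)(2/6)(1/5) = 1/126; P(data | r = 6) = (3/9)(6/8)(2/7)(1/6)(0/5) = 0; P(data | r = 8) = (1/9)(8/8)(0/7) = 0.
The prior-weighted likelihoods are 1/4 · 1/9 = 1/36, 1/12 · 1/14 = 1/168, 1/4 · 1/126 = 1/504, 1/3 · 0 = 0, 1/12 · 0 = 0; summing to 1/28.
Therefore the posterior P(r = 5 | data) = (1/504) / (1/28) = 1/18.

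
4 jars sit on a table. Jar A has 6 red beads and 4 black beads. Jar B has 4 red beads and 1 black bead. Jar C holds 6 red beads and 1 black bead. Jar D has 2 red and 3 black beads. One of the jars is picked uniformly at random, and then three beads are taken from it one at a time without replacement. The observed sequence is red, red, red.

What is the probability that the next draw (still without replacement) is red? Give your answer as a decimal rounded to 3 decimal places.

Compute the likelihood of the observed sequence for each case: P(data | jar A) = (6/10)(5/9)(4/8) = 1/6; P(data | jar B) = (4/5)(3/4)(2/3) = 2/5; P(data | jar C) = (6/7)(5/6)(4/5) = 4/7; P(data | jar D) = (2/5)(1/4)(0/3) = 0.
Weighting by the prior gives 1/4 · 1/6 = 1/24, 1/4 · 2/5 = 1/10, 1/4 · 4/7 = 1/7, 1/4 · 0 = 0; these sum to 239/840.
The posterior is then P(jar A | data) = 35/239, P(jar B | data) = 84/239, P(jar C | data) = 120/239, P(jar D | data) = 0.
So P(red next | data) = Σ P(red next | H) P(H | data) = (3/7)(35/239) + (1/2)(84/239) + (3/4)(120/239) = 147/239.

0.615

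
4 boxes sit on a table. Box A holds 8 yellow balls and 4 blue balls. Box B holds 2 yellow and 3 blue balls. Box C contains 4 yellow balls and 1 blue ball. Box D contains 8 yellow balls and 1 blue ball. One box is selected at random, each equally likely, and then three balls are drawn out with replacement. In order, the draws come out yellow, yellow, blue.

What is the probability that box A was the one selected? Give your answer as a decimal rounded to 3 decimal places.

Compute the likelihood of the observed sequence for each case: P(data | box A) = (8/12)(8/12)(4/12) = 0.14815; P(data | box B) = (2/5)(2/5)(3/5) = 0.096; P(data | box C) = (4/5)(4/5)(1/5) = 0.128; P(data | box D) = (8/9)(8/9)(1/9) = 0.087791.
The prior-weighted likelihoods are 1/4 · 0.14815 = 0.037037, 1/4 · 0.096 = 0.024, 1/4 · 0.128 = 0.032, 1/4 · 0.087791 = 0.021948; with total 0.11498.
So P(box A | data) = (0.037037) / (0.11498) = 0.3221.

0.322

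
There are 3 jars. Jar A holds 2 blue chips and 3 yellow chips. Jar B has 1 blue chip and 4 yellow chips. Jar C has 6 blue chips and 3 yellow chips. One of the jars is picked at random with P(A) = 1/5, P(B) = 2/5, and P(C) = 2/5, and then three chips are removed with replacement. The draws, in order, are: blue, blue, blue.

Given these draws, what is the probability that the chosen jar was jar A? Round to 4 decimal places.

0.0952

Under each hypothesis, the probability of the observed sequence is: P(data | jar A) = (2/5)(2/5)(2/5) = 0.064; P(data | jar B) = (1/5)(1/5)(1/5) = 0.008; P(data | jar C) = (6/9)(6/9)(6/9) = 0.2963.
Multiplying each by its prior: 1/5 · 0.064 = 0.0128, 2/5 · 0.008 = 0.0032, 2/5 · 0.2963 = 0.11852; these sum to 0.13452.
So P(jar A | data) = (0.0128) / (0.13452) = 0.095154.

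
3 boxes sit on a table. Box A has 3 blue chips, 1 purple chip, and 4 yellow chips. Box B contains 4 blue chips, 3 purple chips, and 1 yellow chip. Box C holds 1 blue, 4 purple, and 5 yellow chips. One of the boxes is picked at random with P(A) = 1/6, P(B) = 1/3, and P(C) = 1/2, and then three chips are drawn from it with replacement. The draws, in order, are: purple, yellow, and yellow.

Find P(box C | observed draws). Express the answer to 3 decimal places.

For each hypothesis, P(data | H) works out to: P(data | box A) = (1/8)(4/8)(4/8) = 0.03125; P(data | box B) = (3/8)(1/8)(1/8) = 0.0058594; P(data | box C) = (4/10)(5/10)(5/10) = 0.1.
Weighting by the prior gives 1/6 · 0.03125 = 0.0052083, 1/3 · 0.0058594 = 0.0019531, 1/2 · 0.1 = 0.05; these sum to 0.057161.
Therefore the posterior P(box C | data) = (0.05) / (0.057161) = 0.87472.

0.875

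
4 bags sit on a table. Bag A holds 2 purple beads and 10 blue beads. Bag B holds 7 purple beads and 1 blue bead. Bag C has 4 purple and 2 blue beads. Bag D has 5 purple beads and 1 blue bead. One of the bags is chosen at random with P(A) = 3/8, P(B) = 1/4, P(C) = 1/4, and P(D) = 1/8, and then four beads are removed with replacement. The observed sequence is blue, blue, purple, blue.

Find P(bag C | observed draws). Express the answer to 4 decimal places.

The likelihood of the observed sequence under each hypothesis: P(data | bag A) = (10/12)(10/12)(2/12)(10/12) = 0.096451; P(data | bag B) = (1/8)(1/8)(7/8)(1/8) = 0.001709; P(data | bag C) = (2/6)(2/6)(4/6)(2/6) = 0.024691; P(data | bag D) = (1/6)(1/6)(5/6)(1/6) = 0.003858.
The prior-weighted likelihoods are 3/8 · 0.096451 = 0.036169, 1/4 · 0.001709 = 0.00042725, 1/4 · 0.024691 = 0.0061728, 1/8 · 0.003858 = 0.00048225; with total 0.043251.
So P(bag C | data) = (0.0061728) / (0.043251) = 0.14272.

0.1427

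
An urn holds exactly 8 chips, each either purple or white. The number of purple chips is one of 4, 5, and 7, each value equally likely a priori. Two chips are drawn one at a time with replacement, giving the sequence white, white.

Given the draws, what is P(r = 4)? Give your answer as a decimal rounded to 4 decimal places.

For each hypothesis, P(data | H) works out to: P(data | r = 4) = (4/8)(4/8) = 1/4; P(data | r = 5) = (3/8)(3/8) = 9/64; P(data | r = 7) = (1/8)(1/8) = 1/64.
Multiplying each by its prior: 1/3 · 1/4 = 1/12, 1/3 · 9/64 = 3/64, 1/3 · 1/64 = 1/192; with total 13/96.
So P(r = 4 | data) = (1/12) / (13/96) = 8/13.

0.6154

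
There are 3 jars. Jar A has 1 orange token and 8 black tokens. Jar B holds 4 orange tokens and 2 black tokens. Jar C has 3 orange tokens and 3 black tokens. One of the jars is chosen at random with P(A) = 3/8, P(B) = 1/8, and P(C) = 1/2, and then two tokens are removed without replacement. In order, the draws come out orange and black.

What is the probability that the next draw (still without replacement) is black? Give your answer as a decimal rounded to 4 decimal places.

0.5556

The likelihood of the observed sequence under each hypothesis: P(data | jar A) = (1/9)(8/8) = 1/9; P(data | jar B) = (4/6)(2/5) = 4/15; P(data | jar C) = (3/6)(3/5) = 3/10.
The prior-weighted likelihoods are 3/8 · 1/9 = 1/24, 1/8 · 4/15 = 1/30, 1/2 · 3/10 = 3/20; summing to 9/40.
Dividing through by the total gives posterior P(jar A | data) = 5/27, P(jar B | data) = 4/27, P(jar C | data) = 2/3.
So P(black next | data) = Σ P(black next | H) P(H | data) = (1)(5/27) + (1/4)(4/27) + (1/2)(2/3) = 5/9.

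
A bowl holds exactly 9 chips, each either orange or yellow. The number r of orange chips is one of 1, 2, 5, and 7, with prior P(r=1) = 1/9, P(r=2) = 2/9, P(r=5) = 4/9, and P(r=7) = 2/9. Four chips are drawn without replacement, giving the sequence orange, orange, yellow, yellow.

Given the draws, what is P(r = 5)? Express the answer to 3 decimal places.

For each hypothesis, P(data | H) works out to: P(data | r = 1) = (1/9)(0/8) = 0; P(data | r = 2) = (2/9)(1/8)(7/7)(6/6) = 1/36; P(data | r = 5) = (5/9)(4/8)(4/7)(3/6) = 5/63; P(data | r = 7) = (7/9)(6/8)(2/7)(1/6) = 1/36.
Multiplying each by its prior: 1/9 · 0 = 0, 2/9 · 1/36 = 1/162, 4/9 · 5/63 = 20/567, 2/9 · 1/36 = 1/162; with total 1/21.
Therefore the posterior P(r = 5 | data) = (20/567) / (1/21) = 20/27.

0.741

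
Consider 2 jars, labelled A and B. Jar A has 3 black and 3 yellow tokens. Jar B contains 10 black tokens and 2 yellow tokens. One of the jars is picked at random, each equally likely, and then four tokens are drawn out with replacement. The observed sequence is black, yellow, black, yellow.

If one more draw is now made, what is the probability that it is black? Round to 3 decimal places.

0.579

The likelihood of the observed sequence under each hypothesis: P(data | jar A) = (3/6)(3/6)(3/6)(3/6) = 0.0625; P(data | jar B) = (10/12)(2/12)(10/12)(2/12) = 0.01929.
The prior-weighted likelihoods are 1/2 · 0.0625 = 0.03125, 1/2 · 0.01929 = 0.0096451; these sum to 0.040895.
The posterior is then P(jar A | data) = 0.76415, P(jar B | data) = 0.23585.
The predictive probability is P(black next | data) = (1/2)(0.76415) + (5/6)(0.23585) = 0.57862.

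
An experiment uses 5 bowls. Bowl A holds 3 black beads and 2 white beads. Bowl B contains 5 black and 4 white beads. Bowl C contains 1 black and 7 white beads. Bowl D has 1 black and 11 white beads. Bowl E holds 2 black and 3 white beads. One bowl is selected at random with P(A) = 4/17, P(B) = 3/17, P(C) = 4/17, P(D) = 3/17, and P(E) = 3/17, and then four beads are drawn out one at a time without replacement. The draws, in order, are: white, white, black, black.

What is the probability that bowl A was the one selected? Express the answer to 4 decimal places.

Under each hypothesis, the probability of the observed sequence is: P(data | bowl A) = (2/5)(1/4)(3/3)(2/2) = 0.1; P(data | bowl B) = (4/9)(3/8)(5/7)(4/6) = 0.079365; P(data | bowl C) = (7/8)(6/7)(1/6)(0/5) = 0; P(data | bowl D) = (11/12)(10/11)(1/10)(0/9) = 0; P(data | bowl E) = (3/5)(2/4)(2/3)(1/2) = 0.1.
The prior-weighted likelihoods are 4/17 · 0.1 = 0.023529, 3/17 · 0.079365 = 0.014006, 4/17 · 0 = 0, 3/17 · 0 = 0, 3/17 · 0.1 = 0.017647; with total 0.055182.
By Bayes' rule, P(bowl A | data) = (0.023529) / (0.055182) = 0.4264.

0.4264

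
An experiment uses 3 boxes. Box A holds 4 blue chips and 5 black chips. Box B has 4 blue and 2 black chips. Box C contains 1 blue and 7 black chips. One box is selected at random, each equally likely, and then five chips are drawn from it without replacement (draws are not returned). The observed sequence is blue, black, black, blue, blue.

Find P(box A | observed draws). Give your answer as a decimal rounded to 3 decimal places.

0.323

Compute the likelihood of the observed sequence for each case: P(data | box A) = (4/9)(5/8)(4/7)(3/6)(2/5) = 2/63; P(data | box B) = (4/6)(2/5)(1/4)(3/3)(2/2) = 1/15; P(data | box C) = (1/8)(7/7)(6/6)(0/5) = 0.
The prior-weighted likelihoods are 1/3 · 2/63 = 2/189, 1/3 · 1/15 = 1/45, 1/3 · 0 = 0; with total 31/945.
Therefore the posterior P(box A | data) = (2/189) / (31/945) = 10/31.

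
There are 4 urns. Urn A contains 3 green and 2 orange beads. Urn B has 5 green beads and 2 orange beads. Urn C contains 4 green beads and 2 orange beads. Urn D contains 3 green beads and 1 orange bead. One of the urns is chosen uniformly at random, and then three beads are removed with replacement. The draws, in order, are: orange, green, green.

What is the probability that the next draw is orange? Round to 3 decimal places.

The likelihood of the observed sequence under each hypothesis: P(data | urn A) = (2/5)(3/5)(3/5) = 0.144; P(data | urn B) = (2/7)(5/7)(5/7) = 0.14577; P(data | urn C) = (2/6)(4/6)(4/6) = 0.14815; P(data | urn D) = (1/4)(3/4)(3/4) = 0.14062.
Weighting by the prior gives 1/4 · 0.144 = 0.036, 1/4 · 0.14577 = 0.036443, 1/4 · 0.14815 = 0.037037, 1/4 · 0.14062 = 0.035156; with total 0.14464.
Dividing through by the total gives posterior P(urn A | data) = 0.2489, P(urn B | data) = 0.25196, P(urn C | data) = 0.25607, P(urn D | data) = 0.24307.
The predictive probability is P(orange next | data) = (2/5)(0.2489) + (2/7)(0.25196) + (1/3)(0.25607) + (1/4)(0.24307) = 0.31767.

0.318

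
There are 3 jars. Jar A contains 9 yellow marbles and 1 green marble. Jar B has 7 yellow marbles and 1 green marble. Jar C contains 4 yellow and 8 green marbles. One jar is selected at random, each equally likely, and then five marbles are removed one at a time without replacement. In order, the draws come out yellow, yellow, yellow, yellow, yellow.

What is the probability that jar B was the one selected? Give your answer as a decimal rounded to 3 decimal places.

0.429

The likelihood of the observed sequence under each hypothesis: P(data | jar A) = (9/10)(8/9)(7/8)(6/7)(5/6) = 1/2; P(data | jar B) = (7/8)(6/7)(5/6)(4/5)(3/4) = 3/8; P(data | jar C) = (4/12)(3/11)(2/10)(1/9)(0/8) = 0.
Weighting by the prior gives 1/3 · 1/2 = 1/6, 1/3 · 3/8 = 1/8, 1/3 · 0 = 0; these sum to 7/24.
By Bayes' rule, P(jar B | data) = (1/8) / (7/24) = 3/7.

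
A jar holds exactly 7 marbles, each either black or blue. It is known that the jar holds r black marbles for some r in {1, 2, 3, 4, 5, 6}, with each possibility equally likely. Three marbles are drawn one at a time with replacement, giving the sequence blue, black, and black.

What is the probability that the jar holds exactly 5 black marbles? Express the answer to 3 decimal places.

For each hypothesis, P(data | H) works out to: P(data | r = 1) = (6/7)(1/7)(1/7) = 0.017493; P(data | r = 2) = (5/7)(2/7)(2/7) = 0.058309; P(data | r = 3) = (4/7)(3/7)(3/7) = 0.10496; P(data | r = 4) = (3/7)(4/7)(4/7) = 0.13994; P(data | r = 5) = (2/7)(5/7)(5/7) = 0.14577; P(data | r = 6) = (1/7)(6/7)(6/7) = 0.10496.
Multiplying each by its prior: 1/6 · 0.017493 = 0.0029155, 1/6 · 0.058309 = 0.0097182, 1/6 · 0.10496 = 0.017493, 1/6 · 0.13994 = 0.023324, 1/6 · 0.14577 = 0.024295, 1/6 · 0.10496 = 0.017493; with total 0.095238.
Therefore the posterior P(r = 5 | data) = (0.024295) / (0.095238) = 0.2551.

0.255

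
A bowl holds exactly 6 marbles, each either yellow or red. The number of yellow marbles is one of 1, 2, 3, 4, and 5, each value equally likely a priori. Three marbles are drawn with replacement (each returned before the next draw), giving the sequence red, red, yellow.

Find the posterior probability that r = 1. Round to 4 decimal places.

Compute the likelihood of the observed sequence for each case: P(data | r = 1) = (5/6)(5/6)(1/6) = 25/216; P(data | r = 2) = (4/6)(4/6)(2/6) = 4/27; P(data | r = 3) = (3/6)(3/6)(3/6) = 1/8; P(data | r = 4) = (2/6)(2/6)(4/6) = 2/27; P(data | r = 5) = (1/6)(1/6)(5/6) = 5/216.
The prior-weighted likelihoods are 1/5 · 25/216 = 5/216, 1/5 · 4/27 = 4/135, 1/5 · 1/8 = 1/40, 1/5 · 2/27 = 2/135, 1/5 · 5/216 = 1/216; summing to 7/72.
Therefore the posterior P(r = 1 | data) = (5/216) / (7/72) = 5/21.

0.2381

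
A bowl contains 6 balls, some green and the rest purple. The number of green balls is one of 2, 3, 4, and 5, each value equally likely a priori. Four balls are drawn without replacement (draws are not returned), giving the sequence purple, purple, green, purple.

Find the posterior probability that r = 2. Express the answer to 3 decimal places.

The likelihood of the observed sequence under each hypothesis: P(data | r = 2) = (4/6)(3/5)(2/4)(2/3) = 2/15; P(data | r = 3) = (3/6)(2/5)(3/4)(1/3) = 1/20; P(data | r = 4) = (2/6)(1/5)(4/4)(0/3) = 0; P(data | r = 5) = (1/6)(0/5) = 0.
Multiplying each by its prior: 1/4 · 2/15 = 1/30, 1/4 · 1/20 = 1/80, 1/4 · 0 = 0, 1/4 · 0 = 0; with total 11/240.
Hence P(r = 2 | data) = (1/30) / (11/240) = 8/11.

0.727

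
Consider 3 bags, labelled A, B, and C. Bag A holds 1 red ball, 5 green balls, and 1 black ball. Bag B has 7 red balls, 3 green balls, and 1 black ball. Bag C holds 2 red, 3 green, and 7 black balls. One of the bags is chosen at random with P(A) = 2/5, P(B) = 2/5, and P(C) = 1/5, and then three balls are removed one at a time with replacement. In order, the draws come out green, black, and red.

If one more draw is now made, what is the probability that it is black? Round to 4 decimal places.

0.2495

Under each hypothesis, the probability of the observed sequence is: P(data | bag A) = (5/7)(1/7)(1/7) = 0.014577; P(data | bag B) = (3/11)(1/11)(7/11) = 0.015778; P(data | bag C) = (3/12)(7/12)(2/12) = 0.024306.
The prior-weighted likelihoods are 2/5 · 0.014577 = 0.0058309, 2/5 · 0.015778 = 0.006311, 1/5 · 0.024306 = 0.0048611; these sum to 0.017003.
The posterior is then P(bag A | data) = 0.34293, P(bag B | data) = 0.37117, P(bag C | data) = 0.2859.
Averaging over the posterior, P(black next | data) = (1/7)(0.34293) + (1/11)(0.37117) + (7/12)(0.2859) = 0.24951.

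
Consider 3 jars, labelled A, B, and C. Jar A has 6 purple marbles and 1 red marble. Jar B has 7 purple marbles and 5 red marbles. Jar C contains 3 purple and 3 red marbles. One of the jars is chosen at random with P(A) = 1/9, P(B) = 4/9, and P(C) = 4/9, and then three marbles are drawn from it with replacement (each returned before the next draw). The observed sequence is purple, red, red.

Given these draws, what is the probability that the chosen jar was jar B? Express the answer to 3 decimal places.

Under each hypothesis, the probability of the observed sequence is: P(data | jar A) = (6/7)(1/7)(1/7) = 0.017493; P(data | jar B) = (7/12)(5/12)(5/12) = 0.10127; P(data | jar C) = (3/6)(3/6)(3/6) = 0.125.
Multiplying each by its prior: 1/9 · 0.017493 = 0.0019436, 4/9 · 0.10127 = 0.04501, 4/9 · 0.125 = 0.055556; these sum to 0.10251.
Hence P(jar B | data) = (0.04501) / (0.10251) = 0.43908.

0.439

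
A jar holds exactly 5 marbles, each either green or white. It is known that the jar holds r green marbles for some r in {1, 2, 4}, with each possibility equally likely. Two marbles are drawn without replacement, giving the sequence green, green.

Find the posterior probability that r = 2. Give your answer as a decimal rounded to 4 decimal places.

Compute the likelihood of the observed sequence for each case: P(data | r = 1) = (1/5)(0/4) = 0; P(data | r = 2) = (2/5)(1/4) = 1/10; P(data | r = 4) = (4/5)(3/4) = 3/5.
Weighting by the prior gives 1/3 · 0 = 0, 1/3 · 1/10 = 1/30, 1/3 · 3/5 = 1/5; summing to 7/30.
So P(r = 2 | data) = (1/30) / (7/30) = 1/7.

0.1429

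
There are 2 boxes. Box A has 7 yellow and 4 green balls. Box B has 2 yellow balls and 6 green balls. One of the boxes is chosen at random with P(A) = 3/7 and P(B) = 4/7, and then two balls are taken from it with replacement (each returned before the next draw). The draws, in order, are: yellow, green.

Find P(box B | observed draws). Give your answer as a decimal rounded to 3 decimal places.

0.519

For each hypothesis, P(data | H) works out to: P(data | box A) = (7/11)(4/11) = 0.2314; P(data | box B) = (2/8)(6/8) = 0.1875.
Multiplying each by its prior: 3/7 · 0.2314 = 0.099174, 4/7 · 0.1875 = 0.10714; these sum to 0.20632.
Therefore the posterior P(box B | data) = (0.10714) / (0.20632) = 0.51931.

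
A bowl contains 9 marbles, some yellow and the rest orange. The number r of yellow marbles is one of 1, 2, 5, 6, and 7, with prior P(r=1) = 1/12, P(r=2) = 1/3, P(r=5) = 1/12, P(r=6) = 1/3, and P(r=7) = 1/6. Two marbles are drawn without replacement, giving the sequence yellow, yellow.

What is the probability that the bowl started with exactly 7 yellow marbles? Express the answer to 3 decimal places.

0.362

Under each hypothesis, the probability of the observed sequence is: P(data | r = 1) = (1/9)(0/8) = 0; P(data | r = 2) = (2/9)(1/8) = 1/36; P(data | r = 5) = (5/9)(4/8) = 5/18; P(data | r = 6) = (6/9)(5/8) = 5/12; P(data | r = 7) = (7/9)(6/8) = 7/12.
Weighting by the prior gives 1/12 · 0 = 0, 1/3 · 1/36 = 1/108, 1/12 · 5/18 = 5/216, 1/3 · 5/12 = 5/36, 1/6 · 7/12 = 7/72; summing to 29/108.
So P(r = 7 | data) = (7/72) / (29/108) = 21/58.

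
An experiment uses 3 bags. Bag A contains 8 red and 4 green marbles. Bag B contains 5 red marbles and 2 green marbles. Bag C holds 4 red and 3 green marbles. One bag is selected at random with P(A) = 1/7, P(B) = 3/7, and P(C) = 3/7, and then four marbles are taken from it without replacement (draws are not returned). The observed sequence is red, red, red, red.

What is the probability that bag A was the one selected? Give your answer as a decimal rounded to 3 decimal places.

0.216

The likelihood of the observed sequence under each hypothesis: P(data | bag A) = (8/12)(7/11)(6/10)(5/9) = 0.14141; P(data | bag B) = (5/7)(4/6)(3/5)(2/4) = 0.14286; P(data | bag C) = (4/7)(3/6)(2/5)(1/4) = 0.028571.
Weighting by the prior gives 1/7 · 0.14141 = 0.020202, 3/7 · 0.14286 = 0.061224, 3/7 · 0.028571 = 0.012245; with total 0.093671.
So P(bag A | data) = (0.020202) / (0.093671) = 0.21567.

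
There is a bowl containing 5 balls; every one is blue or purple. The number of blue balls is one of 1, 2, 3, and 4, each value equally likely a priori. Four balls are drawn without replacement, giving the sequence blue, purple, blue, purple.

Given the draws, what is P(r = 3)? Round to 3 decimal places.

The likelihood of the observed sequence under each hypothesis: P(data | r = 1) = (1/5)(4/4)(0/3) = 0; P(data | r = 2) = (2/5)(3/4)(1/3)(2/2) = 1/10; P(data | r = 3) = (3/5)(2/4)(2/3)(1/2) = 1/10; P(data | r = 4) = (4/5)(1/4)(3/3)(0/2) = 0.
Weighting by the prior gives 1/4 · 0 = 0, 1/4 · 1/10 = 1/40, 1/4 · 1/10 = 1/40, 1/4 · 0 = 0; these sum to 1/20.
So P(r = 3 | data) = (1/40) / (1/20) = 1/2.

0.500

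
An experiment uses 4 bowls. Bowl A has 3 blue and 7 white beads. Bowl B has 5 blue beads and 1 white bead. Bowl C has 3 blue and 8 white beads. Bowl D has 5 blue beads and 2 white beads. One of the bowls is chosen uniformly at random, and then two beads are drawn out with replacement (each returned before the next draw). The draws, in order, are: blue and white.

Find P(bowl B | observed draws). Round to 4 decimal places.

Compute the likelihood of the observed sequence for each case: P(data | bowl A) = (3/10)(7/10) = 0.21; P(data | bowl B) = (5/6)(1/6) = 0.13889; P(data | bowl C) = (3/11)(8/11) = 0.19835; P(data | bowl D) = (5/7)(2/7) = 0.20408.
Multiplying each by its prior: 1/4 · 0.21 = 0.0525, 1/4 · 0.13889 = 0.034722, 1/4 · 0.19835 = 0.049587, 1/4 · 0.20408 = 0.05102; these sum to 0.18783.
Hence P(bowl B | data) = (0.034722) / (0.18783) = 0.18486.

0.1849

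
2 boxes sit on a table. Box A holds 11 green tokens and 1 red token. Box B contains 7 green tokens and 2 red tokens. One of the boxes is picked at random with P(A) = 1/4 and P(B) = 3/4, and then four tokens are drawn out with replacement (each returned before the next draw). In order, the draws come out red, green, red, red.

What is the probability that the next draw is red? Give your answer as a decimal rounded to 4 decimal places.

0.2194

Under each hypothesis, the probability of the observed sequence is: P(data | box A) = (1/12)(11/12)(1/12)(1/12) = 0.00053048; P(data | box B) = (2/9)(7/9)(2/9)(2/9) = 0.0085353.
The prior-weighted likelihoods are 1/4 · 0.00053048 = 0.00013262, 3/4 · 0.0085353 = 0.0064015; with total 0.0065341.
Dividing through by the total gives posterior P(box A | data) = 0.020297, P(box B | data) = 0.9797.
Averaging over the posterior, P(red next | data) = (1/12)(0.020297) + (2/9)(0.9797) = 0.2194.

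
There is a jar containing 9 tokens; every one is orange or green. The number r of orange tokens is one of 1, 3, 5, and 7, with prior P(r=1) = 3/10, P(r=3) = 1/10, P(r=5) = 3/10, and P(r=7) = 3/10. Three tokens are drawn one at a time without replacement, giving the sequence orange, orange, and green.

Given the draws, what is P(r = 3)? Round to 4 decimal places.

For each hypothesis, P(data | H) works out to: P(data | r = 1) = (1/9)(0/8) = 0; P(data | r = 3) = (3/9)(2/8)(6/7) = 1/14; P(data | r = 5) = (5/9)(4/8)(4/7) = 10/63; P(data | r = 7) = (7/9)(6/8)(2/7) = 1/6.
Weighting by the prior gives 3/10 · 0 = 0, 1/10 · 1/14 = 1/140, 3/10 · 10/63 = 1/21, 3/10 · 1/6 = 1/20; these sum to 11/105.
Therefore the posterior P(r = 3 | data) = (1/140) / (11/105) = 3/44.

0.0682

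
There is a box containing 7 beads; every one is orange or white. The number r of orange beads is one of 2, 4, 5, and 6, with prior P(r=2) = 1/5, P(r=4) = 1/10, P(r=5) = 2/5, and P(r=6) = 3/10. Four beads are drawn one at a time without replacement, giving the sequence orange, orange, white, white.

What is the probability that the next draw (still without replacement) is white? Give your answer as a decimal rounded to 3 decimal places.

0.333

The likelihood of the observed sequence under each hypothesis: P(data | r = 2) = (2/7)(1/6)(5/5)(4/4) = 1/21; P(data | r = 4) = (4/7)(3/6)(3/5)(2/4) = 3/35; P(data | r = 5) = (5/7)(4/6)(2/5)(1/4) = 1/21; P(data | r = 6) = (6/7)(5/6)(1/5)(0/4) = 0.
The prior-weighted likelihoods are 1/5 · 1/21 = 1/105, 1/10 · 3/35 = 3/350, 2/5 · 1/21 = 2/105, 3/10 · 0 = 0; summing to 13/350.
Dividing through by the total gives posterior P(r = 2 | data) = 10/39, P(r = 4 | data) = 3/13, P(r = 5 | data) = 20/39, P(r = 6 | data) = 0.
The predictive probability is P(white next | data) = (1)(10/39) + (1/3)(3/13) + (0)(20/39) = 1/3.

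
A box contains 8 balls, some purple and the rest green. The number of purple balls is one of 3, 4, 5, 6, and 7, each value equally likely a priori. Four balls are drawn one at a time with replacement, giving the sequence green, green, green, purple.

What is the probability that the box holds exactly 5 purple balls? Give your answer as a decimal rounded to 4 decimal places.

For each hypothesis, P(data | H) works out to: P(data | r = 3) = (5/8)(5/8)(5/8)(3/8) = 0.091553; P(data | r = 4) = (4/8)(4/8)(4/8)(4/8) = 0.0625; P(data | r = 5) = (3/8)(3/8)(3/8)(5/8) = 0.032959; P(data | r = 6) = (2/8)(2/8)(2/8)(6/8) = 0.011719; P(data | r = 7) = (1/8)(1/8)(1/8)(7/8) = 0.001709.
The prior-weighted likelihoods are 1/5 · 0.091553 = 0.018311, 1/5 · 0.0625 = 0.0125, 1/5 · 0.032959 = 0.0065918, 1/5 · 0.011719 = 0.0023437, 1/5 · 0.001709 = 0.0003418; these sum to 0.040088.
By Bayes' rule, P(r = 5 | data) = (0.0065918) / (0.040088) = 0.16443.

0.1644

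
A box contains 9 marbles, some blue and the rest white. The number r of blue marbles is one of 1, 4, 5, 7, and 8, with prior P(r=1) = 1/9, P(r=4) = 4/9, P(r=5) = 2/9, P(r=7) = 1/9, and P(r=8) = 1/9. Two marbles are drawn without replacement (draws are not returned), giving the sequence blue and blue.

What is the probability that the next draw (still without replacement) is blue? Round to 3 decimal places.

For each hypothesis, P(data | H) works out to: P(data | r = 1) = (1/9)(0/8) = 0; P(data | r = 4) = (4/9)(3/8) = 1/6; P(data | r = 5) = (5/9)(4/8) = 5/18; P(data | r = 7) = (7/9)(6/8) = 7/12; P(data | r = 8) = (8/9)(7/8) = 7/9.
Weighting by the prior gives 1/9 · 0 = 0, 4/9 · 1/6 = 2/27, 2/9 · 5/18 = 5/81, 1/9 · 7/12 = 7/108, 1/9 · 7/9 = 7/81; with total 31/108.
Normalising, the posterior is P(r = 1 | data) = 0, P(r = 4 | data) = 8/31, P(r = 5 | data) = 20/93, P(r = 7 | data) = 7/31, P(r = 8 | data) = 28/93.
Averaging over the posterior, P(blue next | data) = (2/7)(8/31) + (3/7)(20/93) + (5/7)(7/31) + (6/7)(28/93) = 127/217.

0.585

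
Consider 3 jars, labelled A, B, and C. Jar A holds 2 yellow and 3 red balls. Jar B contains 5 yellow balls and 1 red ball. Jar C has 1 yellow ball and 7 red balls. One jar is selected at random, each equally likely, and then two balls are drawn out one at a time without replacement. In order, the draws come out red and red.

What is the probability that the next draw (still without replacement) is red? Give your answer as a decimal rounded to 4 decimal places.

0.6905

Compute the likelihood of the observed sequence for each case: P(data | jar A) = (3/5)(2/4) = 3/10; P(data | jar B) = (1/6)(0/5) = 0; P(data | jar C) = (7/8)(6/7) = 3/4.
The prior-weighted likelihoods are 1/3 · 3/10 = 1/10, 1/3 · 0 = 0, 1/3 · 3/4 = 1/4; with total 7/20.
Dividing through by the total gives posterior P(jar A | data) = 2/7, P(jar B | data) = 0, P(jar C | data) = 5/7.
Averaging over the posterior, P(red next | data) = (1/3)(2/7) + (5/6)(5/7) = 29/42.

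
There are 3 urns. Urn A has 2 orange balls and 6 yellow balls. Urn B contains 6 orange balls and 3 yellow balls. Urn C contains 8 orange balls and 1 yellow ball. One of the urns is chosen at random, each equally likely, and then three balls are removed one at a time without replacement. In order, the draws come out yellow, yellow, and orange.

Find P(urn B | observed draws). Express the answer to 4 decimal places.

0.2857

Compute the likelihood of the observed sequence for each case: P(data | urn A) = (6/8)(5/7)(2/6) = 5/28; P(data | urn B) = (3/9)(2/8)(6/7) = 1/14; P(data | urn C) = (1/9)(0/8) = 0.
Multiplying each by its prior: 1/3 · 5/28 = 5/84, 1/3 · 1/14 = 1/42, 1/3 · 0 = 0; these sum to 1/12.
Therefore the posterior P(urn B | data) = (1/42) / (1/12) = 2/7.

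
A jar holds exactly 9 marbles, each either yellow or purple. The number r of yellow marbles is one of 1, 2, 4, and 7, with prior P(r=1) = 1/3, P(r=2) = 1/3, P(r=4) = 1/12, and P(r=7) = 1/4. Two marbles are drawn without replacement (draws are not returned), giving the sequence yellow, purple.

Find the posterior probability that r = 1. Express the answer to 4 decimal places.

0.2133

Compute the likelihood of the observed sequence for each case: P(data | r = 1) = (1/9)(8/8) = 1/9; P(data | r = 2) = (2/9)(7/8) = 7/36; P(data | r = 4) = (4/9)(5/8) = 5/18; P(data | r = 7) = (7/9)(2/8) = 7/36.
The prior-weighted likelihoods are 1/3 · 1/9 = 1/27, 1/3 · 7/36 = 7/108, 1/12 · 5/18 = 5/216, 1/4 · 7/36 = 7/144; these sum to 25/144.
By Bayes' rule, P(r = 1 | data) = (1/27) / (25/144) = 16/75.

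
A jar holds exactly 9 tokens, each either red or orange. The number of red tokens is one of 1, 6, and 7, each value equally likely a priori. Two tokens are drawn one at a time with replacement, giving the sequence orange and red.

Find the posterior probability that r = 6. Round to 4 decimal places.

For each hypothesis, P(data | H) works out to: P(data | r = 1) = (8/9)(1/9) = 8/81; P(data | r = 6) = (3/9)(6/9) = 2/9; P(data | r = 7) = (2/9)(7/9) = 14/81.
The prior-weighted likelihoods are 1/3 · 8/81 = 8/243, 1/3 · 2/9 = 2/27, 1/3 · 14/81 = 14/243; summing to 40/243.
So P(r = 6 | data) = (2/27) / (40/243) = 9/20.

0.4500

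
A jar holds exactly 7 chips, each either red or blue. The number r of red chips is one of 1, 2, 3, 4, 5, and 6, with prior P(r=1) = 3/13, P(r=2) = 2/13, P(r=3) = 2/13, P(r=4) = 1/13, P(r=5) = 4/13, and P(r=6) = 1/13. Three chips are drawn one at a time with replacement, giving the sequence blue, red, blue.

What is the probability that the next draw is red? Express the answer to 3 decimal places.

0.394

Compute the likelihood of the observed sequence for each case: P(data | r = 1) = (6/7)(1/7)(6/7) = 0.10496; P(data | r = 2) = (5/7)(2/7)(5/7) = 0.14577; P(data | r = 3) = (4/7)(3/7)(4/7) = 0.13994; P(data | r = 4) = (3/7)(4/7)(3/7) = 0.10496; P(data | r = 5) = (2/7)(5/7)(2/7) = 0.058309; P(data | r = 6) = (1/7)(6/7)(1/7) = 0.017493.
Weighting by the prior gives 3/13 · 0.10496 = 0.024221, 2/13 · 0.14577 = 0.022427, 2/13 · 0.13994 = 0.021529, 1/13 · 0.10496 = 0.0080736, 4/13 · 0.058309 = 0.017941, 1/13 · 0.017493 = 0.0013456; these sum to 0.095537.
The posterior is then P(r = 1 | data) = 0.25352, P(r = 2 | data) = 0.23474, P(r = 3 | data) = 0.22535, P(r = 4 | data) = 0.084507, P(r = 5 | data) = 0.18779, P(r = 6 | data) = 0.014085.
Averaging over the posterior, P(red next | data) = (1/7)(0.25352) + (2/7)(0.23474) + (3/7)(0.22535) + (4/7)(0.084507) + (5/7)(0.18779) + (6/7)(0.014085) = 0.39437.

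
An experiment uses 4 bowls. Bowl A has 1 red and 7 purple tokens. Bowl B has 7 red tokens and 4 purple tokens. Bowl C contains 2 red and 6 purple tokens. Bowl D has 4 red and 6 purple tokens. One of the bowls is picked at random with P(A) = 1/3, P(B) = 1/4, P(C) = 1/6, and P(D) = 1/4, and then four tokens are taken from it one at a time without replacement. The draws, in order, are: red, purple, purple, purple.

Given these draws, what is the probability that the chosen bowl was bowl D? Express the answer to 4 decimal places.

The likelihood of the observed sequence under each hypothesis: P(data | bowl A) = (1/8)(7/7)(6/6)(5/5) = 0.125; P(data | bowl B) = (7/11)(4/10)(3/9)(2/8) = 0.021212; P(data | bowl C) = (2/8)(6/7)(5/6)(4/5) = 0.14286; P(data | bowl D) = (4/10)(6/9)(5/8)(4/7) = 0.095238.
Multiplying each by its prior: 1/3 · 0.125 = 0.041667, 1/4 · 0.021212 = 0.005303, 1/6 · 0.14286 = 0.02381, 1/4 · 0.095238 = 0.02381; summing to 0.094589.
So P(bowl D | data) = (0.02381) / (0.094589) = 0.25172.

0.2517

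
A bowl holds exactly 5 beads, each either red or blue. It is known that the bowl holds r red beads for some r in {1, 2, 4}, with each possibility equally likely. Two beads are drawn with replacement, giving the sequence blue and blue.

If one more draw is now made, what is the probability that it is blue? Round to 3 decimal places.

For each hypothesis, P(data | H) works out to: P(data | r = 1) = (4/5)(4/5) = 16/25; P(data | r = 2) = (3/5)(3/5) = 9/25; P(data | r = 4) = (1/5)(1/5) = 1/25.
The prior-weighted likelihoods are 1/3 · 16/25 = 16/75, 1/3 · 9/25 = 3/25, 1/3 · 1/25 = 1/75; with total 26/75.
The posterior is then P(r = 1 | data) = 8/13, P(r = 2 | data) = 9/26, P(r = 4 | data) = 1/26.
So P(blue next | data) = Σ P(blue next | H) P(H | data) = (4/5)(8/13) + (3/5)(9/26) + (1/5)(1/26) = 46/65.

0.708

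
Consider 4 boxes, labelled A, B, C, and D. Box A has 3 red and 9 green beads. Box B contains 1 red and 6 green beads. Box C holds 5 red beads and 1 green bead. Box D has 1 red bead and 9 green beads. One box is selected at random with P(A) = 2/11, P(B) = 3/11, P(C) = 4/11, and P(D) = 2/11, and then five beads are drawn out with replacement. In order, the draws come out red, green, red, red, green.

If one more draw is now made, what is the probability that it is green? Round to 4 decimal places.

Under each hypothesis, the probability of the observed sequence is: P(data | box A) = (3/12)(9/12)(3/12)(3/12)(9/12) = 0.0087891; P(data | box B) = (1/7)(6/7)(1/7)(1/7)(6/7) = 0.002142; P(data | box C) = (5/6)(1/6)(5/6)(5/6)(1/6) = 0.016075; P(data | box D) = (1/10)(9/10)(1/10)(1/10)(9/10) = 0.00081.
The prior-weighted likelihoods are 2/11 · 0.0087891 = 0.001598, 3/11 · 0.002142 = 0.00058417, 4/11 · 0.016075 = 0.0058455, 2/11 · 0.00081 = 0.00014727; summing to 0.0081749.
Normalising, the posterior is P(box A | data) = 0.19548, P(box B | data) = 0.071459, P(box C | data) = 0.71505, P(box D | data) = 0.018015.
So P(green next | data) = Σ P(green next | H) P(H | data) = (3/4)(0.19548) + (6/7)(0.071459) + (1/6)(0.71505) + (9/10)(0.018015) = 0.34325.

0.3432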